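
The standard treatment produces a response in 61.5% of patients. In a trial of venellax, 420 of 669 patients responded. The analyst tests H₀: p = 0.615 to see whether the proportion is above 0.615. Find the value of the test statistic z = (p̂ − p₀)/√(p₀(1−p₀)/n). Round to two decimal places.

p̂ = 420/669 = 0.6278.
Under H₀, SE = √(0.615·0.385/669) = √(0.000353924) = 0.0188.
z = (0.6278 − 0.615)/0.0188 = 0.0128/0.0188 = 0.68.
p-value = P(Z > 0.681) ≈ 0.2481.

z = 0.68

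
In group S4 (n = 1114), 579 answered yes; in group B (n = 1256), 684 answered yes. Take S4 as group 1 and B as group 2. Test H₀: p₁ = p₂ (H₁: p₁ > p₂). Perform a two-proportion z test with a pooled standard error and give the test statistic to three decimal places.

p̂₁ = 579/1114 = 0.51975, p̂₂ = 684/1256 = 0.54459.
Pooled p̂ = (579+684)/(1114+1256) = 1263/2370 = 0.53291.
SE = √(0.248917 × 0.00169384) = 0.02053.
z = (0.51975 − 0.54459)/0.02053 = -0.02484/0.02053 = -1.210.

z = -1.210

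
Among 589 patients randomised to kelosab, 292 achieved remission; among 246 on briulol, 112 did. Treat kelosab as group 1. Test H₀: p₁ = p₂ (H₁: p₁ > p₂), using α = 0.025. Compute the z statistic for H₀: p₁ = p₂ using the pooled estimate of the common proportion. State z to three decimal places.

z = 1.067

p̂₁ = 292/589 ≈ 0.49576, p̂₂ = 112/246 ≈ 0.45528.
Pooled p̂ = (292+112)/(589+246) = 404/835 = 0.48383.
SE = √(0.249739 × 0.00576283) = 0.03794.
z = (0.49576 − 0.45528)/0.03794 = 0.04048/0.03794 = 1.067.
p-value = P(Z > 1.067) ≈ 0.1430; since p > α = 0.025, fail to reject H₀.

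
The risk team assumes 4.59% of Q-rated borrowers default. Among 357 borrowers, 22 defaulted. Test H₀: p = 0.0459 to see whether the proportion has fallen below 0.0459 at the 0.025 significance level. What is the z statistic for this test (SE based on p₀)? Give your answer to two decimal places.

p̂ = 22/357 = 0.06162.
Standard error under H₀: √(0.0459×0.9541/357) = 0.01108.
z = (0.06162 − 0.0459)/0.01108 = 0.01572/0.01108 = 1.42.
p-value = P(Z < 1.420) ≈ 0.9222; since p > α = 0.025, fail to reject H₀.

z = 1.42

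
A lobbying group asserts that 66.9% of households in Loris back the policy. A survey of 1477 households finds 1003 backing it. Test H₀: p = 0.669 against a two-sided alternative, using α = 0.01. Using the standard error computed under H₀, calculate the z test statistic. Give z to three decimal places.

z = 0.823

p̂ = 1003/1477 ≈ 0.679079.
Standard error under H₀: √(0.669×0.331/1477) = 0.012244.
z = (0.679079 − 0.669)/0.012244 = 0.010079/0.012244 = 0.823.
Two-sided p-value ≈ 2·Φ(−0.823) = 0.4104; since p > α = 0.01, fail to reject H₀.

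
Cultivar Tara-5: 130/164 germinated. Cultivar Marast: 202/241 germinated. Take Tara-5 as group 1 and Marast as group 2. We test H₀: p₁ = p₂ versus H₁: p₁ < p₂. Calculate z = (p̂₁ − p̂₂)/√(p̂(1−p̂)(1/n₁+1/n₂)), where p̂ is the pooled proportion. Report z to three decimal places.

z = -1.169

p̂₁ = 130/164 = 0.79268, p̂₂ = 202/241 = 0.83817.
Pooled p̂ = (130+202)/(164+241) = 332/405 = 0.81975.
SE = √(p̂(1−p̂)(1/n₁+1/n₂)) = √(0.81975·0.18025·0.0102469) = √(0.00151407) = 0.03891.
z = (0.79268 − 0.83817)/0.03891 = -0.04549/0.03891 = -1.169.
p-value = P(Z < -1.169) ≈ 0.1212.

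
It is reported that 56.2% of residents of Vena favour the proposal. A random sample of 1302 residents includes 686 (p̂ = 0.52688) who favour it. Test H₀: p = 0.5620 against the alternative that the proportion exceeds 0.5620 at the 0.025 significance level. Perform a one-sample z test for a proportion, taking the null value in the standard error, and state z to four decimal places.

p̂ = 686/1302 ≈ 0.5268817.
SE = √(p₀(1−p₀)/n) = √(0.24616/1302) = 0.0137499.
z = (0.5268817 − 0.562)/0.0137499 = -0.0351183/0.0137499 = -2.5541.
p-value = P(Z > -2.554) ≈ 0.9947, so at α = 0.025 we fail to reject H₀.

z = -2.5541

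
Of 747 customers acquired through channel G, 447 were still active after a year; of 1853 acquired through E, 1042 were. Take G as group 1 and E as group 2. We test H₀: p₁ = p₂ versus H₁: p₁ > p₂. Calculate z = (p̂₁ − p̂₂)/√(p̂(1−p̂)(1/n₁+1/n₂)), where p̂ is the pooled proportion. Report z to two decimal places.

z = 1.68

p̂₁ = 447/747 ≈ 0.59839, p̂₂ = 1042/1853 ≈ 0.56233.
Pooled p̂ = (447+1042)/(747+1853) = 1489/2600 = 0.57269.
SE = √(p̂(1−p̂)(1/n₁+1/n₂)) = √(0.57269·0.42731·0.00187835) = √(0.000459663) = 0.02144.
z = (0.59839 − 0.56233)/0.02144 = 0.03606/0.02144 = 1.68.
p-value = P(Z > 1.682) ≈ 0.0463.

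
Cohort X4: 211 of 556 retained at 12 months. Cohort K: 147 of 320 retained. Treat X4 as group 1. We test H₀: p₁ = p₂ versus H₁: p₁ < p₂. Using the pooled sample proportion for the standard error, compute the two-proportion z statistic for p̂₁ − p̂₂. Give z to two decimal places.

z = -2.32

p̂₁ = 211/556 ≈ 0.3795, p̂₂ = 147/320 ≈ 0.4594.
Pooled p̂ = (211+147)/(556+320) = 358/876 = 0.4087.
SE = √(p̂(1−p̂)(1/n₁+1/n₂)) = √(0.4087·0.5913·0.00492356) = √(0.00118983) = 0.0345.
z = (0.3795 − 0.4594)/0.0345 = -0.0799/0.0345 = -2.32.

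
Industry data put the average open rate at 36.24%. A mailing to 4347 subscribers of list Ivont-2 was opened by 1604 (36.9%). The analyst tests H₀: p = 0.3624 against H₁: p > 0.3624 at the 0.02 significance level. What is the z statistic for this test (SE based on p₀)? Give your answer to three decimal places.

p̂ = 1604/4347 = 0.36899.
SE = √(p₀(1−p₀)/n) = √(0.23107/4347) = 0.00729.
z = (0.36899 − 0.3624)/0.00729 = 0.00659/0.00729 = 0.904.
p-value = P(Z > 0.904) ≈ 0.1830. With α = 0.02, fail to reject H₀.

z = 0.904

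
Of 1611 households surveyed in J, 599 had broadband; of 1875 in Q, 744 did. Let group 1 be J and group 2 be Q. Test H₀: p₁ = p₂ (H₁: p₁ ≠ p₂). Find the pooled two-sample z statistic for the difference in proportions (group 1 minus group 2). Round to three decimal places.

z = -1.511

p̂₁ = 599/1611 ≈ 0.37182, p̂₂ = 744/1875 ≈ 0.39680.
Pooled p̂ = (599+744)/(1611+1875) = 1343/3486 = 0.38526.
SE = √(0.236834 × 0.00115407) = 0.01653.
z = (0.37182 − 0.39680)/0.01653 = -0.02498/0.01653 = -1.511.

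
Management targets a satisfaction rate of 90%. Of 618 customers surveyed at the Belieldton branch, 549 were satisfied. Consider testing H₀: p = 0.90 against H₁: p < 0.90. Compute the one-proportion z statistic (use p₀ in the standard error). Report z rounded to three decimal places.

z = -0.965

p̂ = 549/618 ≈ 0.88835.
SE = √(p₀(1−p₀)/n) = √(0.09/618) = 0.01207.
z = (0.88835 − 0.9)/0.01207 = -0.01165/0.01207 = -0.965.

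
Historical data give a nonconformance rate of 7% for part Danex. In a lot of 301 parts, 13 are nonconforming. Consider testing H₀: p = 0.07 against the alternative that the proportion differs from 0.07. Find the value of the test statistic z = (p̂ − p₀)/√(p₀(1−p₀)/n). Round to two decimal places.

p̂ = 13/301 ≈ 0.0432.
Standard error under H₀: √(0.07×0.93/301) = 0.0147.
z = (0.0432 − 0.07)/0.0147 = -0.0268/0.0147 = -1.82.

z = -1.82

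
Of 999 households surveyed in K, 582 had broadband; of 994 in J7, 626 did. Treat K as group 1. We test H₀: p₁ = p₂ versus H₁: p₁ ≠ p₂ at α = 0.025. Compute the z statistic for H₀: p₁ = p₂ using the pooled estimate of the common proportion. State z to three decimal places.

z = -2.156

p̂₁ = 582/999 = 0.58258, p̂₂ = 626/994 = 0.62978.
Pooled p̂ = (582+626)/(999+994) = 1208/1993 = 0.60612.
SE = √(p̂(1−p̂)(1/n₁+1/n₂)) = √(0.60612·0.39388·0.00200704) = √(0.000479157) = 0.02189.
z = (0.58258 − 0.62978)/0.02189 = -0.04720/0.02189 = -2.156.
p-value = 2·P(Z > 2.156) ≈ 0.0311; since p > α = 0.025, fail to reject H₀.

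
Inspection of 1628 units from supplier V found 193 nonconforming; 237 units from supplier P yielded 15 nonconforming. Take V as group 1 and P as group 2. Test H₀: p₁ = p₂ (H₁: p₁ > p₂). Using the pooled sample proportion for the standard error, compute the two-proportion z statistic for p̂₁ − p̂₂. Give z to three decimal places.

p̂₁ = 193/1628 = 0.118550, p̂₂ = 15/237 = 0.063291.
Pooled p̂ = (193+15)/(1628+237) = 208/1865 = 0.111528.
SE = √(p̂(1−p̂)(1/n₁+1/n₂)) = √(0.111528·0.888472·0.00483366) = √(0.000478966) = 0.021885.
z = (0.118550 − 0.063291)/0.021885 = 0.055259/0.021885 = 2.525.
p-value = P(Z > 2.525) ≈ 0.0058.

z = 2.525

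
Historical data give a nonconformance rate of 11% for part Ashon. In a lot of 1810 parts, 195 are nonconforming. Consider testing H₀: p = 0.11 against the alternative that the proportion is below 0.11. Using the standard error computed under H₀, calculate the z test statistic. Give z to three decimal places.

z = -0.308

p̂ = 195/1810 = 0.107735.
Under H₀, SE = √(0.11·0.89/1810) = √(5.40884e-05) = 0.007354.
z = (0.107735 − 0.11)/0.007354 = -0.002265/0.007354 = -0.308.
p-value = P(Z < -0.308) ≈ 0.3790.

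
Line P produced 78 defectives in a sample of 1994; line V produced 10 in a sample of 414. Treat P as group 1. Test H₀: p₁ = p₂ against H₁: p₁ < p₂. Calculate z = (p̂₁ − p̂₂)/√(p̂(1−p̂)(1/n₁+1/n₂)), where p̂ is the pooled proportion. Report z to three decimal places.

z = 1.476

p̂₁ = 78/1994 ≈ 0.039117, p̂₂ = 10/414 ≈ 0.024155.
Pooled p̂ = (78+10)/(1994+414) = 88/2408 = 0.036545.
SE = √(p̂(1−p̂)(1/n₁+1/n₂)) = √(0.036545·0.963455·0.00291696) = √(0.000102704) = 0.010134.
z = (0.039117 − 0.024155)/0.010134 = 0.014962/0.010134 = 1.476.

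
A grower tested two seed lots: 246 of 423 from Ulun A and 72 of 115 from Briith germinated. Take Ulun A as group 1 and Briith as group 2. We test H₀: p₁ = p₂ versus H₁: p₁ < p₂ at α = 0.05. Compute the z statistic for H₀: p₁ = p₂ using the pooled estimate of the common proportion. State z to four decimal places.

z = -0.8612

p̂₁ = 246/423 = 0.581560, p̂₂ = 72/115 = 0.626087.
Pooled p̂ = (246+72)/(423+115) = 318/538 = 0.591078.
SE = √(p̂(1−p̂)(1/n₁+1/n₂)) = √(0.591078·0.408922·0.0110597) = √(0.00267319) = 0.051703.
z = (0.581560 − 0.626087)/0.051703 = -0.044527/0.051703 = -0.8612.
p-value = P(Z < -0.861) ≈ 0.1946, so at α = 0.05 we fail to reject H₀.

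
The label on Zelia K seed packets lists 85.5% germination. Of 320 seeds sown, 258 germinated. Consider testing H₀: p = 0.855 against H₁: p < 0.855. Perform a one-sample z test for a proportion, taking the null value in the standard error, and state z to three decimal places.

p̂ = 258/320 = 0.80625.
SE = √(p₀(1−p₀)/n) = √(0.12398/320) = 0.01968.
z = (0.80625 − 0.855)/0.01968 = -0.04875/0.01968 = -2.477.

z = -2.477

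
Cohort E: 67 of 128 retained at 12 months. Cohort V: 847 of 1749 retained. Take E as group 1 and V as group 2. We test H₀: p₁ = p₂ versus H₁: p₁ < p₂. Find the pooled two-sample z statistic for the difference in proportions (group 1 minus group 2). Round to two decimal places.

p̂₁ = 67/128 = 0.52344, p̂₂ = 847/1749 = 0.48428.
Pooled p̂ = (67+847)/(128+1749) = 914/1877 = 0.48695.
SE = √(0.24983 × 0.00838426) = 0.04577.
z = (0.52344 − 0.48428)/0.04577 = 0.03916/0.04577 = 0.86.
p-value = P(Z < 0.856) ≈ 0.8039.

z = 0.86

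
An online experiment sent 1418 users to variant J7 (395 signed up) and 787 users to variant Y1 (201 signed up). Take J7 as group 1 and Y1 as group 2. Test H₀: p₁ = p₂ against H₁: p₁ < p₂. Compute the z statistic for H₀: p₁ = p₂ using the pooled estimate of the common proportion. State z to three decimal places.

p̂₁ = 395/1418 = 0.27856, p̂₂ = 201/787 = 0.25540.
Pooled p̂ = (395+201)/(1418+787) = 596/2205 = 0.27029.
SE = √(p̂(1−p̂)(1/n₁+1/n₂)) = √(0.27029·0.72971·0.00197587) = √(0.000389711) = 0.01974.
z = (0.27856 − 0.25540)/0.01974 = 0.02316/0.01974 = 1.173.

z = 1.173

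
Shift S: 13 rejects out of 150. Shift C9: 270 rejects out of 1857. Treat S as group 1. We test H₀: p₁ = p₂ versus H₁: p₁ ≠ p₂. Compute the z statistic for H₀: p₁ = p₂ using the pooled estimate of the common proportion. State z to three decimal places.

p̂₁ = 13/150 ≈ 0.08667, p̂₂ = 270/1857 ≈ 0.14540.
Pooled p̂ = (13+270)/(150+1857) = 283/2007 = 0.14101.
SE = √(p̂(1−p̂)(1/n₁+1/n₂)) = √(0.14101·0.85899·0.00720517) = √(0.000872716) = 0.02954.
z = (0.08667 − 0.14540)/0.02954 = -0.05873/0.02954 = -1.988.
Two-sided p-value ≈ 2·Φ(−1.988) = 0.0468.

z = -1.988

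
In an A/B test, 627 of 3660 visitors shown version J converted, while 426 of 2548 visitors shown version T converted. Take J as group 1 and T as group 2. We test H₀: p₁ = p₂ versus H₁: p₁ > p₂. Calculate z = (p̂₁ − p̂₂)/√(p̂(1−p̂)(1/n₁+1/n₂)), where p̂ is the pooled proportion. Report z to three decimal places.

p̂₁ = 627/3660 ≈ 0.17131, p̂₂ = 426/2548 ≈ 0.16719.
Pooled p̂ = (627+426)/(3660+2548) = 1053/6208 = 0.16962.
SE = √(p̂(1−p̂)(1/n₁+1/n₂)) = √(0.16962·0.83038·0.000665689) = √(9.37616e-05) = 0.00968.
z = (0.17131 − 0.16719)/0.00968 = 0.00412/0.00968 = 0.426.
p-value = P(Z > 0.426) ≈ 0.3352.

z = 0.426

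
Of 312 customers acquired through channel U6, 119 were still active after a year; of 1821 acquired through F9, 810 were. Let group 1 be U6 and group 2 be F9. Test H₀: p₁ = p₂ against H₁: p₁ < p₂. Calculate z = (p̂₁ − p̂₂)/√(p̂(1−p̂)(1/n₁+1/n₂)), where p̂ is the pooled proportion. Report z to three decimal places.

p̂₁ = 119/312 = 0.38141, p̂₂ = 810/1821 = 0.44481.
Pooled p̂ = (119+810)/(312+1821) = 929/2133 = 0.43554.
SE = √(0.245844 × 0.00375428) = 0.03038.
z = (0.38141 − 0.44481)/0.03038 = -0.06340/0.03038 = -2.087.

z = -2.087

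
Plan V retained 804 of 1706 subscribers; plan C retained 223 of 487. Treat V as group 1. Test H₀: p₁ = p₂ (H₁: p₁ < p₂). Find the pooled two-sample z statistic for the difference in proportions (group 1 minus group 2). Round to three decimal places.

z = 0.522

p̂₁ = 804/1706 ≈ 0.471278, p̂₂ = 223/487 ≈ 0.457906.
Pooled p̂ = (804+223)/(1706+487) = 1027/2193 = 0.468308.
SE = √(p̂(1−p̂)(1/n₁+1/n₂)) = √(0.468308·0.531692·0.00263955) = √(0.000657238) = 0.025637.
z = (0.471278 − 0.457906)/0.025637 = 0.013372/0.025637 = 0.522.
p-value = P(Z < 0.522) ≈ 0.6990.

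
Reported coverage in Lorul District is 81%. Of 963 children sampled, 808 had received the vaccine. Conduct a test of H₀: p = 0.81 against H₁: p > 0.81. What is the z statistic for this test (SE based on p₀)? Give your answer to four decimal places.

p̂ = 808/963 ≈ 0.839045.
Standard error under H₀: √(0.81×0.19/963) = 0.012642.
z = (0.839045 − 0.81)/0.012642 = 0.029045/0.012642 = 2.2975.
p-value = P(Z > 2.298) ≈ 0.0108.

z = 2.2975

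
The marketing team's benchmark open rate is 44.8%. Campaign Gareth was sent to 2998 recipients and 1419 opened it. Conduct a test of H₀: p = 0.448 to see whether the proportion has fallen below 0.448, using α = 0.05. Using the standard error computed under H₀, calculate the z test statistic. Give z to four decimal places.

p̂ = 1419/2998 = 0.4733155.
Under H₀, SE = √(0.448·0.552/2998) = √(8.2487e-05) = 0.0090822.
z = (0.4733155 − 0.448)/0.0090822 = 0.0253155/0.0090822 = 2.7874.
p-value = P(Z < 2.787) ≈ 0.9973; since p > α = 0.05, fail to reject H₀.

z = 2.7874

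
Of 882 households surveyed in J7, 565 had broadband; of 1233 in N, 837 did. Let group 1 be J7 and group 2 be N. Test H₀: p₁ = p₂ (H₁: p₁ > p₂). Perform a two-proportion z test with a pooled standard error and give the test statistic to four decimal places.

p̂₁ = 565/882 = 0.640590, p̂₂ = 837/1233 = 0.678832.
Pooled p̂ = (565+837)/(882+1233) = 1402/2115 = 0.662884.
SE = √(0.223469 × 0.00194482) = 0.020847.
z = (0.640590 − 0.678832)/0.020847 = -0.038242/0.020847 = -1.8344.

z = -1.8344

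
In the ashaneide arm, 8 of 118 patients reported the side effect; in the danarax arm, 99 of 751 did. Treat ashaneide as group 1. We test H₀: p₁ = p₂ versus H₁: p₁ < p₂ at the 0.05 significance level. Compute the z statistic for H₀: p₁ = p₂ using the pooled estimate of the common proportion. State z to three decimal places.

p̂₁ = 8/118 = 0.067797, p̂₂ = 99/751 = 0.131824.
Pooled p̂ = (8+99)/(118+751) = 107/869 = 0.123130.
SE = √(0.107969 × 0.00980613) = 0.032539.
z = (0.067797 − 0.131824)/0.032539 = -0.064027/0.032539 = -1.968.
p-value = P(Z < -1.968) ≈ 0.0245; since p < α = 0.05, reject H₀.

z = -1.968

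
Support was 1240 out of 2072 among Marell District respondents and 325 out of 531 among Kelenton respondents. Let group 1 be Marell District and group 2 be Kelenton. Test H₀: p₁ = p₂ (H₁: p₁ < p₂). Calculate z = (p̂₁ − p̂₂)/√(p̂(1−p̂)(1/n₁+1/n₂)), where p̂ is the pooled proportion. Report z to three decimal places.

z = -0.571

p̂₁ = 1240/2072 ≈ 0.59846, p̂₂ = 325/531 ≈ 0.61205.
Pooled p̂ = (1240+325)/(2072+531) = 1565/2603 = 0.60123.
SE = √(p̂(1−p̂)(1/n₁+1/n₂)) = √(0.60123·0.39877·0.00236586) = √(0.000567222) = 0.02382.
z = (0.59846 − 0.61205)/0.02382 = -0.01359/0.02382 = -0.571.
p-value = P(Z < -0.571) ≈ 0.2840.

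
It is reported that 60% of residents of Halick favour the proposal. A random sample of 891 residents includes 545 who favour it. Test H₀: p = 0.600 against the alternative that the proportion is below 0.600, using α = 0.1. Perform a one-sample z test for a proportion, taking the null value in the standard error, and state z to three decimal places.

z = 0.711

p̂ = 545/891 = 0.61167.
Standard error under H₀: √(0.6×0.4/891) = 0.01641.
z = (0.61167 − 0.6)/0.01641 = 0.01167/0.01641 = 0.711.
p-value = P(Z < 0.711) ≈ 0.7615, so at α = 0.1 we fail to reject H₀.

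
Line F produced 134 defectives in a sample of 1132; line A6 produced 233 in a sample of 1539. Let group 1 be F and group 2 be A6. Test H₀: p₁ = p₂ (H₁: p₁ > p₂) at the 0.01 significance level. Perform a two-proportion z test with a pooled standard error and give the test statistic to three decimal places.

p̂₁ = 134/1132 = 0.11837, p̂₂ = 233/1539 = 0.15140.
Pooled p̂ = (134+233)/(1132+1539) = 367/2671 = 0.13740.
SE = √(0.118522 × 0.00153316) = 0.01348.
z = (0.11837 − 0.15140)/0.01348 = -0.03303/0.01348 = -2.450.
p-value = P(Z > -2.450) ≈ 0.9929, so at α = 0.01 we fail to reject H₀.

z = -2.450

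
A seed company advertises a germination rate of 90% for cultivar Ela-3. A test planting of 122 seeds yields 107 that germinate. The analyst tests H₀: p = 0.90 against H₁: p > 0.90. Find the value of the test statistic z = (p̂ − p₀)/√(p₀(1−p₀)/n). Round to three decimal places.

z = -0.845

p̂ = 107/122 ≈ 0.87705.
Standard error under H₀: √(0.9×0.1/122) = 0.02716.
z = (0.87705 − 0.9)/0.02716 = -0.02295/0.02716 = -0.845.
p-value = P(Z > -0.845) ≈ 0.8009.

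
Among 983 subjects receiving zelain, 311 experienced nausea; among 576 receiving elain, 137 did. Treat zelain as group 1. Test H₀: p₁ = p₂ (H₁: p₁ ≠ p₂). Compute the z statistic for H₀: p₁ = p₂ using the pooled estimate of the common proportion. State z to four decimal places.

p̂₁ = 311/983 ≈ 0.3163784, p̂₂ = 137/576 ≈ 0.2378472.
Pooled p̂ = (311+137)/(983+576) = 448/1559 = 0.2873637.
SE = √(p̂(1−p̂)(1/n₁+1/n₂)) = √(0.2873637·0.7126363·0.00275341) = √(0.000563858) = 0.0237457.
z = (0.3163784 − 0.2378472)/0.0237457 = 0.0785312/0.0237457 = 3.3072.
p-value = 2·P(Z > 3.307) ≈ 0.0009.

z = 3.3072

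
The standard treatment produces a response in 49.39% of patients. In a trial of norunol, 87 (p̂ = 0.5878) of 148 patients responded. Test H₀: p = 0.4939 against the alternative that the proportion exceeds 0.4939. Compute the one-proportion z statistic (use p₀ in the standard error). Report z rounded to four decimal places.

p̂ = 87/148 = 0.587838.
SE = √(p₀(1−p₀)/n) = √(0.24996/148) = 0.041097.
z = (0.587838 − 0.4939)/0.041097 = 0.093938/0.041097 = 2.2858.
p-value = P(Z > 2.286) ≈ 0.0111.

z = 2.2858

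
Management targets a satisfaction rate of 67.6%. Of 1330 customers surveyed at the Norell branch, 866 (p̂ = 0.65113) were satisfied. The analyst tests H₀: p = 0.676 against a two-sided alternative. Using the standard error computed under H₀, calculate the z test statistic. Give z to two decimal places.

p̂ = 866/1330 = 0.65113.
Standard error under H₀: √(0.676×0.324/1330) = 0.01283.
z = (0.65113 − 0.676)/0.01283 = -0.02487/0.01283 = -1.94.

z = -1.94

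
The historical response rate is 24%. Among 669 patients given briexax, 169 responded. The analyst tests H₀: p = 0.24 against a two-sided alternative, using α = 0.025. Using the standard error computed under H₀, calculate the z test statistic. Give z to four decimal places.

p̂ = 169/669 = 0.2526158.
Standard error under H₀: √(0.24×0.76/669) = 0.0165120.
z = (0.2526158 − 0.24)/0.0165120 = 0.0126158/0.0165120 = 0.7640.
Two-sided p-value ≈ 2·Φ(−0.764) = 0.4448. With α = 0.025, fail to reject H₀.

z = 0.7640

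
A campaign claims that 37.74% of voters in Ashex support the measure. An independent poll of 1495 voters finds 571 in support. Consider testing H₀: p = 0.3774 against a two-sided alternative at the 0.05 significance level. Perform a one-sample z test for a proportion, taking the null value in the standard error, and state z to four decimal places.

z = 0.3621

p̂ = 571/1495 ≈ 0.381940.
SE = √(p₀(1−p₀)/n) = √(0.23497/1495) = 0.012537.
z = (0.381940 − 0.3774)/0.012537 = 0.004540/0.012537 = 0.3621.
Two-sided p-value ≈ 2·Φ(−0.362) = 0.7173; since p > α = 0.05, fail to reject H₀.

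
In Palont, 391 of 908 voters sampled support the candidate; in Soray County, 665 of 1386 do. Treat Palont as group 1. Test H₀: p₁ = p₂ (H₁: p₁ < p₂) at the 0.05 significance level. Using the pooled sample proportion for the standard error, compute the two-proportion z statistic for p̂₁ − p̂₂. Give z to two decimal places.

z = -2.31

p̂₁ = 391/908 ≈ 0.4306, p̂₂ = 665/1386 ≈ 0.4798.
Pooled p̂ = (391+665)/(908+1386) = 1056/2294 = 0.4603.
SE = √(0.248426 × 0.00182282) = 0.0213.
z = (0.4306 − 0.4798)/0.0213 = -0.0492/0.0213 = -2.31.
p-value = P(Z < -2.311) ≈ 0.0104; since p < α = 0.05, reject H₀.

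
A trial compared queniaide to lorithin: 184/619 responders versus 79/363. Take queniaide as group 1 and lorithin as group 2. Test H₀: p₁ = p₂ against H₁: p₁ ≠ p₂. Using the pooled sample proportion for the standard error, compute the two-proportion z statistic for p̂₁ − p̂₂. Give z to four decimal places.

z = 2.7199

p̂₁ = 184/619 = 0.297254, p̂₂ = 79/363 = 0.217631.
Pooled p̂ = (184+79)/(619+363) = 263/982 = 0.267821.
SE = √(0.196093 × 0.00437033) = 0.029274.
z = (0.297254 − 0.217631)/0.029274 = 0.079623/0.029274 = 2.7199.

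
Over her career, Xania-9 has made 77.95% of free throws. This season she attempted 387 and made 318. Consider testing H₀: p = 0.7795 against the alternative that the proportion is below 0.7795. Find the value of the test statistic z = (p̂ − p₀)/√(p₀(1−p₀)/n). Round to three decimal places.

z = 2.003

p̂ = 318/387 ≈ 0.82171.
Standard error under H₀: √(0.7795×0.2205/387) = 0.02107.
z = (0.82171 − 0.7795)/0.02107 = 0.04221/0.02107 = 2.003.
p-value = P(Z < 2.003) ≈ 0.9774.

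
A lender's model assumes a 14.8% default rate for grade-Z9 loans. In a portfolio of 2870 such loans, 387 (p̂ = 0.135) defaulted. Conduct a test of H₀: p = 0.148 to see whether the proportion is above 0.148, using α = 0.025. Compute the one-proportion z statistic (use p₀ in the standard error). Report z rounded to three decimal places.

z = -1.985

p̂ = 387/2870 ≈ 0.13484.
Under H₀, SE = √(0.148·0.852/2870) = √(4.39359e-05) = 0.00663.
z = (0.13484 − 0.148)/0.00663 = -0.01316/0.00663 = -1.985.
p-value = P(Z > -1.985) ≈ 0.9764. With α = 0.025, fail to reject H₀.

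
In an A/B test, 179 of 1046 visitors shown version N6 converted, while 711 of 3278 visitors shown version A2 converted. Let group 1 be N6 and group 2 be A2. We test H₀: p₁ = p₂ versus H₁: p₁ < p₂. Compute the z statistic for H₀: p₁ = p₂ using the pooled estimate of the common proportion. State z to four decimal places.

z = -3.1880

p̂₁ = 179/1046 = 0.171128, p̂₂ = 711/3278 = 0.216901.
Pooled p̂ = (179+711)/(1046+3278) = 890/4324 = 0.205828.
SE = √(0.163463 × 0.00126109) = 0.014358.
z = (0.171128 − 0.216901)/0.014358 = -0.045773/0.014358 = -3.1880.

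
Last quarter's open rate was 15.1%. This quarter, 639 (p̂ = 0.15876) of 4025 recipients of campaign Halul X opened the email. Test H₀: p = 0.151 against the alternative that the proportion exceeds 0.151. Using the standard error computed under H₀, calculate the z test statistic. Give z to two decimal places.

z = 1.37

p̂ = 639/4025 = 0.158758.
Under H₀, SE = √(0.151·0.849/4025) = √(3.18507e-05) = 0.005644.
z = (0.158758 − 0.151)/0.005644 = 0.007758/0.005644 = 1.37.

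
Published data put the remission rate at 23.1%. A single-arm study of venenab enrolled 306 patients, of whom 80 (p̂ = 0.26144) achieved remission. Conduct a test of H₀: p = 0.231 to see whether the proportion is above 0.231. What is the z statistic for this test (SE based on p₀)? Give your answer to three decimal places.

p̂ = 80/306 ≈ 0.261438.
SE = √(p₀(1−p₀)/n) = √(0.17764/306) = 0.024094.
z = (0.261438 − 0.231)/0.024094 = 0.030438/0.024094 = 1.263.
p-value = P(Z > 1.263) ≈ 0.1032.

z = 1.263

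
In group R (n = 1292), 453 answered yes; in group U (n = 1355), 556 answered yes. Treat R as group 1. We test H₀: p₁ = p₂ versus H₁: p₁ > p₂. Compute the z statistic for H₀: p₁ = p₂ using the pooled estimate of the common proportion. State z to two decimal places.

p̂₁ = 453/1292 = 0.3506, p̂₂ = 556/1355 = 0.4103.
Pooled p̂ = (453+556)/(1292+1355) = 1009/2647 = 0.3812.
SE = √(0.235883 × 0.001512) = 0.0189.
z = (0.3506 − 0.4103)/0.0189 = -0.0597/0.0189 = -3.16.
p-value = P(Z > -3.162) ≈ 0.9992.

z = -3.16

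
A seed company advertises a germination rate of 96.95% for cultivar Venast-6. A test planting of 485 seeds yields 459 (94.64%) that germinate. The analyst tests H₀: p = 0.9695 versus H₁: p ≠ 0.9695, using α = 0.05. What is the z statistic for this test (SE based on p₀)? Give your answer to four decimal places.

z = -2.9595

p̂ = 459/485 ≈ 0.946392.
Standard error under H₀: √(0.9695×0.0305/485) = 0.007808.
z = (0.946392 − 0.9695)/0.007808 = -0.023108/0.007808 = -2.9595.
Two-sided p-value ≈ 2·Φ(−2.959) = 0.0031; since p < α = 0.05, reject H₀.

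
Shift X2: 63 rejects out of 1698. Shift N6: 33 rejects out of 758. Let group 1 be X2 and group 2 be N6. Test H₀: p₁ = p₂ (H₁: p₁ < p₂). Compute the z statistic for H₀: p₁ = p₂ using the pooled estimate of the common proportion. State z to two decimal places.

z = -0.76

p̂₁ = 63/1698 ≈ 0.03710, p̂₂ = 33/758 ≈ 0.04354.
Pooled p̂ = (63+33)/(1698+758) = 96/2456 = 0.03909.
SE = √(0.0375601 × 0.00190819) = 0.00847.
z = (0.03710 − 0.04354)/0.00847 = -0.00644/0.00847 = -0.76.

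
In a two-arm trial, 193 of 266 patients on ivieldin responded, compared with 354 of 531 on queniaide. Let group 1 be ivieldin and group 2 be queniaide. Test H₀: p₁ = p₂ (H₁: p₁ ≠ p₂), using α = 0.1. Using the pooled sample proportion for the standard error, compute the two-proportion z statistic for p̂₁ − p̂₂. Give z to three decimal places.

p̂₁ = 193/266 ≈ 0.72556, p̂₂ = 354/531 ≈ 0.66667.
Pooled p̂ = (193+354)/(266+531) = 547/797 = 0.68632.
SE = √(0.215283 × 0.00564264) = 0.03485.
z = (0.72556 − 0.66667)/0.03485 = 0.05889/0.03485 = 1.690.
p-value = 2·P(Z > 1.690) ≈ 0.0911, so at α = 0.1 we reject H₀.

z = 1.690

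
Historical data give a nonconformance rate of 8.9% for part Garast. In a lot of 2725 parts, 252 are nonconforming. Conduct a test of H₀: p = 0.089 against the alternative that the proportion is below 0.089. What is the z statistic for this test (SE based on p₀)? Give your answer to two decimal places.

p̂ = 252/2725 = 0.0925.
Under H₀, SE = √(0.089·0.911/2725) = √(2.97538e-05) = 0.0055.
z = (0.0925 − 0.089)/0.0055 = 0.0035/0.0055 = 0.64.

z = 0.64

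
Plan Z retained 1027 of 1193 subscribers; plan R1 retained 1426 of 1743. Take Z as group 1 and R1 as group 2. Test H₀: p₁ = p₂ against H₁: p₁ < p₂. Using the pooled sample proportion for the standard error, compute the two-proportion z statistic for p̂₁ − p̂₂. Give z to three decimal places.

p̂₁ = 1027/1193 ≈ 0.86085, p̂₂ = 1426/1743 ≈ 0.81813.
Pooled p̂ = (1027+1426)/(1193+1743) = 2453/2936 = 0.83549.
SE = √(p̂(1−p̂)(1/n₁+1/n₂)) = √(0.83549·0.16451·0.00141195) = √(0.000194067) = 0.01393.
z = (0.86085 − 0.81813)/0.01393 = 0.04272/0.01393 = 3.067.
p-value = P(Z < 3.067) ≈ 0.9989.

z = 3.067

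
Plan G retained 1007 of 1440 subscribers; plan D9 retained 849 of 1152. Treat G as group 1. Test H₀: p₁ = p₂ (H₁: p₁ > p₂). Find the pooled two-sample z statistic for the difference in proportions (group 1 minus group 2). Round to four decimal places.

p̂₁ = 1007/1440 = 0.6993056, p̂₂ = 849/1152 = 0.7369792.
Pooled p̂ = (1007+849)/(1440+1152) = 1856/2592 = 0.7160494.
SE = √(0.203323 × 0.0015625) = 0.0178239.
z = (0.6993056 − 0.7369792)/0.0178239 = -0.0376736/0.0178239 = -2.1137.
p-value = P(Z > -2.114) ≈ 0.9827.

z = -2.1137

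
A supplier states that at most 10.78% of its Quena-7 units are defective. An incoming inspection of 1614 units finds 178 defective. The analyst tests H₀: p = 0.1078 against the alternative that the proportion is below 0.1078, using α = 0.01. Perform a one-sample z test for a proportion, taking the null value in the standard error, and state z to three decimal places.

p̂ = 178/1614 ≈ 0.110285.
Standard error under H₀: √(0.1078×0.8922/1614) = 0.007719.
z = (0.110285 − 0.1078)/0.007719 = 0.002485/0.007719 = 0.322.
p-value = P(Z < 0.322) ≈ 0.6262; since p > α = 0.01, fail to reject H₀.

z = 0.322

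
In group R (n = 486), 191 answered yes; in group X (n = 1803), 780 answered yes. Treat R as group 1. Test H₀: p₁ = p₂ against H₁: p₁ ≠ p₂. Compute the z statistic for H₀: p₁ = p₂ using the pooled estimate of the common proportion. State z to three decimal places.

p̂₁ = 191/486 = 0.39300, p̂₂ = 780/1803 = 0.43261.
Pooled p̂ = (191+780)/(486+1803) = 971/2289 = 0.42420.
SE = √(p̂(1−p̂)(1/n₁+1/n₂)) = √(0.42420·0.57580·0.00261224) = √(0.000638053) = 0.02526.
z = (0.39300 − 0.43261)/0.02526 = -0.03961/0.02526 = -1.568.
Two-sided p-value ≈ 2·Φ(−1.568) = 0.1169.

z = -1.568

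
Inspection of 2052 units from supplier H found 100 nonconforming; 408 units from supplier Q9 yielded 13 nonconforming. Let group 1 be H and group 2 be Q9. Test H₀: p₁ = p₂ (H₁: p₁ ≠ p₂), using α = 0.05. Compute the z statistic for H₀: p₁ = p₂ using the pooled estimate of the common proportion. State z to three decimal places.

z = 1.487

p̂₁ = 100/2052 = 0.048733, p̂₂ = 13/408 = 0.031863.
Pooled p̂ = (100+13)/(2052+408) = 113/2460 = 0.045935.
SE = √(0.0438249 × 0.00293831) = 0.011348.
z = (0.048733 − 0.031863)/0.011348 = 0.016870/0.011348 = 1.487.
Two-sided p-value ≈ 2·Φ(−1.487) = 0.1371, so at α = 0.05 we fail to reject H₀.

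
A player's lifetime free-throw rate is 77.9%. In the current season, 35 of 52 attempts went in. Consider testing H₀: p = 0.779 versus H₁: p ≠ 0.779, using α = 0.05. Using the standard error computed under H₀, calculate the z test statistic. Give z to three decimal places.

z = -1.841

p̂ = 35/52 = 0.67308.
Under H₀, SE = √(0.779·0.221/52) = √(0.00331075) = 0.05754.
z = (0.67308 − 0.779)/0.05754 = -0.10592/0.05754 = -1.841.
Two-sided p-value ≈ 2·Φ(−1.841) = 0.0656; since p > α = 0.05, fail to reject H₀.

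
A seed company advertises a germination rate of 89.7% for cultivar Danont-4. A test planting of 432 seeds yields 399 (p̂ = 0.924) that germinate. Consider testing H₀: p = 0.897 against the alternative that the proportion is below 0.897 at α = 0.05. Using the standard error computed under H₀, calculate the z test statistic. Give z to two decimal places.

p̂ = 399/432 = 0.9236.
SE = √(p₀(1−p₀)/n) = √(0.092391/432) = 0.0146.
z = (0.9236 − 0.897)/0.0146 = 0.0266/0.0146 = 1.82.
p-value = P(Z < 1.820) ≈ 0.9656; since p > α = 0.05, fail to reject H₀.

z = 1.82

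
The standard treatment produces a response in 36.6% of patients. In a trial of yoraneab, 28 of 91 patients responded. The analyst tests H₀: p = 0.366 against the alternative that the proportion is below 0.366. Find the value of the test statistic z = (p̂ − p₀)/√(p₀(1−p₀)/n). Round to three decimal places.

z = -1.155

p̂ = 28/91 ≈ 0.30769.
Under H₀, SE = √(0.366·0.634/91) = √(0.00254993) = 0.05050.
z = (0.30769 − 0.366)/0.05050 = -0.05831/0.05050 = -1.155.
p-value = P(Z < -1.155) ≈ 0.1241.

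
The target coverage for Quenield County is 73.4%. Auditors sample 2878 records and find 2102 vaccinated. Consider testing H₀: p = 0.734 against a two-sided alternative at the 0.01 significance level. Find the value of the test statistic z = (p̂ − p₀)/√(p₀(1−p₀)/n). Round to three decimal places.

z = -0.441

p̂ = 2102/2878 = 0.73037.
Standard error under H₀: √(0.734×0.266/2878) = 0.00824.
z = (0.73037 − 0.734)/0.00824 = -0.00363/0.00824 = -0.441.
p-value = 2·P(Z > 0.441) ≈ 0.6593, so at α = 0.01 we fail to reject H₀.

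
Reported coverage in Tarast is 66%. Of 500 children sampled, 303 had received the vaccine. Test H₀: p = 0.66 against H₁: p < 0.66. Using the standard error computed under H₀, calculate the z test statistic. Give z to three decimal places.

p̂ = 303/500 ≈ 0.606000.
Standard error under H₀: √(0.66×0.34/500) = 0.021185.
z = (0.606000 − 0.66)/0.021185 = -0.054000/0.021185 = -2.549.
p-value = P(Z < -2.549) ≈ 0.0054.

z = -2.549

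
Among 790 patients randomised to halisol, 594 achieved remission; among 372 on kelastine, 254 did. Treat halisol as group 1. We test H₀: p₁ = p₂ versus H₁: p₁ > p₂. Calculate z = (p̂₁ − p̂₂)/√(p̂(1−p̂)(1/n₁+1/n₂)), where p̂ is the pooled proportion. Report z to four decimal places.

z = 2.4747

p̂₁ = 594/790 ≈ 0.751899, p̂₂ = 254/372 ≈ 0.682796.
Pooled p̂ = (594+254)/(790+372) = 848/1162 = 0.729776.
SE = √(0.197203 × 0.00395399) = 0.027924.
z = (0.751899 − 0.682796)/0.027924 = 0.069103/0.027924 = 2.4747.
p-value = P(Z > 2.475) ≈ 0.0067.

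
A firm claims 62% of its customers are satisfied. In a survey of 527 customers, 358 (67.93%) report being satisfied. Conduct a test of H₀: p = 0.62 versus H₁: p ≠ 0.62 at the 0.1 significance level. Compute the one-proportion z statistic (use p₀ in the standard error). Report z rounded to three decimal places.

p̂ = 358/527 ≈ 0.679317.
SE = √(p₀(1−p₀)/n) = √(0.2356/527) = 0.021144.
z = (0.679317 − 0.62)/0.021144 = 0.059317/0.021144 = 2.805.
Two-sided p-value ≈ 2·Φ(−2.805) = 0.0050. With α = 0.1, reject H₀.

z = 2.805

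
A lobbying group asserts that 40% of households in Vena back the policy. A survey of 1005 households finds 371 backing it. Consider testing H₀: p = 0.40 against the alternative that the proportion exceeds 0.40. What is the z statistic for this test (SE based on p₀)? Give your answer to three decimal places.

p̂ = 371/1005 ≈ 0.369154.
Standard error under H₀: √(0.4×0.6/1005) = 0.015453.
z = (0.369154 − 0.4)/0.015453 = -0.030846/0.015453 = -1.996.

z = -1.996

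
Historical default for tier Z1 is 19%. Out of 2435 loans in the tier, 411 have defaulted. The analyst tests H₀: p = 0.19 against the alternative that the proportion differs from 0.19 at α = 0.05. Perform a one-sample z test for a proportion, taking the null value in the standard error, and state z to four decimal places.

p̂ = 411/2435 = 0.168789.
Under H₀, SE = √(0.19·0.81/2435) = √(6.32033e-05) = 0.007950.
z = (0.168789 − 0.19)/0.007950 = -0.021211/0.007950 = -2.6681.
p-value = 2·P(Z > 2.668) ≈ 0.0076, so at α = 0.05 we reject H₀.

z = -2.6681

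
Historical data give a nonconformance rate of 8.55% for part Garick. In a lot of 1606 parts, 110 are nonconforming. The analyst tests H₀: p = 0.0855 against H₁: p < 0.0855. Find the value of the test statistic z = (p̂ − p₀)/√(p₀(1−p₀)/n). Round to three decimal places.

p̂ = 110/1606 ≈ 0.06849.
Under H₀, SE = √(0.0855·0.9145/1606) = √(4.8686e-05) = 0.00698.
z = (0.06849 − 0.0855)/0.00698 = -0.01701/0.00698 = -2.437.

z = -2.437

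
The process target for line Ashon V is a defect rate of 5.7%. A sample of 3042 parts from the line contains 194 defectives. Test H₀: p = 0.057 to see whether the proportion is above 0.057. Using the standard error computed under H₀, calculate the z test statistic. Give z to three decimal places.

z = 1.611

p̂ = 194/3042 ≈ 0.063774.
Standard error under H₀: √(0.057×0.943/3042) = 0.004204.
z = (0.063774 − 0.057)/0.004204 = 0.006774/0.004204 = 1.611.
p-value = P(Z > 1.611) ≈ 0.0535.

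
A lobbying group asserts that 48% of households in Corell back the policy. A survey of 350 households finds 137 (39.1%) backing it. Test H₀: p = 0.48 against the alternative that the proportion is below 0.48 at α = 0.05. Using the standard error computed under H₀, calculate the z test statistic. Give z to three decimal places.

z = -3.317

p̂ = 137/350 = 0.39143.
Under H₀, SE = √(0.48·0.52/350) = √(0.000713143) = 0.02670.
z = (0.39143 − 0.48)/0.02670 = -0.08857/0.02670 = -3.317.
p-value = P(Z < -3.317) ≈ 0.0005, so at α = 0.05 we reject H₀.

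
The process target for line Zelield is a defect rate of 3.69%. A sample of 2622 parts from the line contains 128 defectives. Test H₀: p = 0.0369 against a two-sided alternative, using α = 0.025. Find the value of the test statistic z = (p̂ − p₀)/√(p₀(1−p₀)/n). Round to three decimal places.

p̂ = 128/2622 ≈ 0.048818.
Standard error under H₀: √(0.0369×0.9631/2622) = 0.003682.
z = (0.048818 − 0.0369)/0.003682 = 0.011918/0.003682 = 3.237.
p-value = 2·P(Z > 3.237) ≈ 0.0012, so at α = 0.025 we reject H₀.

z = 3.237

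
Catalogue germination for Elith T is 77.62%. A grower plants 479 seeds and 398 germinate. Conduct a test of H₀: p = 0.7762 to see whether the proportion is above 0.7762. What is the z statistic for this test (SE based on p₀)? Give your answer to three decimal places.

p̂ = 398/479 ≈ 0.830898.
Standard error under H₀: √(0.7762×0.2238/479) = 0.019044.
z = (0.830898 − 0.7762)/0.019044 = 0.054698/0.019044 = 2.872.
p-value = P(Z > 2.872) ≈ 0.0020.

z = 2.872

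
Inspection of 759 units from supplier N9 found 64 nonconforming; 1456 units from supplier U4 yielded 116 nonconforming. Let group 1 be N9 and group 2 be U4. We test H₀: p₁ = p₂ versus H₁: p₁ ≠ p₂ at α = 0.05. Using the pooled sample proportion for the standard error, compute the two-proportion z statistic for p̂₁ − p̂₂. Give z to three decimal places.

z = 0.380

p̂₁ = 64/759 = 0.08432, p̂₂ = 116/1456 = 0.07967.
Pooled p̂ = (64+116)/(759+1456) = 180/2215 = 0.08126.
SE = √(p̂(1−p̂)(1/n₁+1/n₂)) = √(0.08126·0.91874·0.00200434) = √(0.000149644) = 0.01223.
z = (0.08432 − 0.07967)/0.01223 = 0.00465/0.01223 = 0.380.
Two-sided p-value ≈ 2·Φ(−0.380) = 0.7038; since p > α = 0.05, fail to reject H₀.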